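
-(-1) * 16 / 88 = 2 / 11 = 0.18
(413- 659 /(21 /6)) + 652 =6137 /7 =876.71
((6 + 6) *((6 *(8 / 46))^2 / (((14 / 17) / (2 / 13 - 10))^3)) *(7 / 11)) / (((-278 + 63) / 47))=418396722167808 / 134683053505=3106.53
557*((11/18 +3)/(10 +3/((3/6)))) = 36205/288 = 125.71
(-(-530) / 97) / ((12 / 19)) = 8.65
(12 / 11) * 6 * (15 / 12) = 90 / 11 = 8.18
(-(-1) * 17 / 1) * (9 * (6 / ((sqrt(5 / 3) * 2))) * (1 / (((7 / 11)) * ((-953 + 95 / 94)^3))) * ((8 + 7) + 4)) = -2951064952 * sqrt(15) / 928932434142615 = -0.00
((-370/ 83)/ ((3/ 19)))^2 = 797.10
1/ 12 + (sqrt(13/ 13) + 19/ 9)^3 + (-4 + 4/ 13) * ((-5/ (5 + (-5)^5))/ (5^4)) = 9300383959/ 308002500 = 30.20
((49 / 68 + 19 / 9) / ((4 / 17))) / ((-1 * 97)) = -1733 / 13968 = -0.12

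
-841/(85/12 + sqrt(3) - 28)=121104*sqrt(3)/62569 + 2533092/62569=43.84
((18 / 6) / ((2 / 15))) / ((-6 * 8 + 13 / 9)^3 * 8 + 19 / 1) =-32805 / 1176933242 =-0.00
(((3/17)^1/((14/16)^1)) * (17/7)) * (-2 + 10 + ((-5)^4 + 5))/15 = 5104/245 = 20.83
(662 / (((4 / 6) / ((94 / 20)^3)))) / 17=103096239 / 17000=6064.48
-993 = -993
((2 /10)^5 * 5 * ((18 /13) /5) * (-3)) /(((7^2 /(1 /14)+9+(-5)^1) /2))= -0.00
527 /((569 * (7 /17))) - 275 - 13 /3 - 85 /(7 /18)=-5922587 /11949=-495.66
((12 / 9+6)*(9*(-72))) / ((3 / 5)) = -7920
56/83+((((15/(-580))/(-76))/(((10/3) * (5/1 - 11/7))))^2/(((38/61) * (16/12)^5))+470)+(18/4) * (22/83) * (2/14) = 5294937923064873112683/11245604941122764800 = 470.85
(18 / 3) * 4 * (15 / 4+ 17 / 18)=338 / 3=112.67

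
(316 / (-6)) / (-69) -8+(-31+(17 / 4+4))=-24829 / 828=-29.99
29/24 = 1.21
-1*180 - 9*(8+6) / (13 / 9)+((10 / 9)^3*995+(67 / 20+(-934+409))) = 109175539 / 189540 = 576.00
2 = 2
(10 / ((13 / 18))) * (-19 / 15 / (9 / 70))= -5320 / 39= -136.41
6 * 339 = 2034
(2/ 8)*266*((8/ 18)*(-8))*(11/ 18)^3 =-354046/ 6561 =-53.96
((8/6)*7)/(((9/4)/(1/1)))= 112/27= 4.15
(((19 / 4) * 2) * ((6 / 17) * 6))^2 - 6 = 115230 / 289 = 398.72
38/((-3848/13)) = -19/148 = -0.13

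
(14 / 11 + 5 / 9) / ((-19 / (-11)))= 181 / 171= 1.06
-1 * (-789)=789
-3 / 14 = -0.21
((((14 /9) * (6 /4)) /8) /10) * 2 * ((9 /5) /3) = 7 /200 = 0.04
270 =270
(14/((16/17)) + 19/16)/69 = 257/1104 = 0.23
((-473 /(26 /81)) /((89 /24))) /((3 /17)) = -2605284 /1157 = -2251.76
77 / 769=0.10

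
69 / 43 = 1.60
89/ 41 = 2.17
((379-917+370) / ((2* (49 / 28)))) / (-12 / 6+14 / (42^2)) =24.10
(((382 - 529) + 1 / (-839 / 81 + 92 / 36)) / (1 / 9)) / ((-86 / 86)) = 836865 / 632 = 1324.15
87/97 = 0.90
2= 2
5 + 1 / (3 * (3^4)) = 1216 / 243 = 5.00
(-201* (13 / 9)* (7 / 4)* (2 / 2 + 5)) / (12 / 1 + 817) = -6097 / 1658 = -3.68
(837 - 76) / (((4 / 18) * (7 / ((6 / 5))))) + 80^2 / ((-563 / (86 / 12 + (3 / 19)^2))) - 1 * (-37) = 11573076818 / 21340515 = 542.31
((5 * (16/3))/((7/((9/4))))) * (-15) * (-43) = 38700/7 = 5528.57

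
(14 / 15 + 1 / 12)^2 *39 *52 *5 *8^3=80492672 / 15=5366178.13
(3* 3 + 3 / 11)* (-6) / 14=-306 / 77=-3.97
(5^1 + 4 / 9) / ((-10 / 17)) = -833 / 90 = -9.26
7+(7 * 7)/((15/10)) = 119/3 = 39.67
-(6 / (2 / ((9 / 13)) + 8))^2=-729 / 2401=-0.30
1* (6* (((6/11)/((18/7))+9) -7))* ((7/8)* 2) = 511/22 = 23.23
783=783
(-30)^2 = 900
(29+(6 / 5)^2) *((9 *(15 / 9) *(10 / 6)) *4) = 3044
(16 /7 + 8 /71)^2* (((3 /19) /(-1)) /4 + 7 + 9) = 430877008 /4693171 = 91.81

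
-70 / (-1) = 70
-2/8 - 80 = -321/4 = -80.25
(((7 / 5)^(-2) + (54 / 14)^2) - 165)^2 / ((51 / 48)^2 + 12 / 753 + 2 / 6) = 10360038766848 / 684152945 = 15142.87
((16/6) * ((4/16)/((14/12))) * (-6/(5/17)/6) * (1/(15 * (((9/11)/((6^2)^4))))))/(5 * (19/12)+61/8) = -1116758016/65275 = -17108.51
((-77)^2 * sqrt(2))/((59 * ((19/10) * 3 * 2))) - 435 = -435+29645 * sqrt(2)/3363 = -422.53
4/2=2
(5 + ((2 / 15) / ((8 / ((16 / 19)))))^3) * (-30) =-231491378 / 1543275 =-150.00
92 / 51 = 1.80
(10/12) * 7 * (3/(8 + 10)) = 35/36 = 0.97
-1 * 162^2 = -26244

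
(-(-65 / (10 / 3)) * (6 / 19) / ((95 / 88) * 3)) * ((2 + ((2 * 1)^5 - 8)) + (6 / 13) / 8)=17886 / 361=49.55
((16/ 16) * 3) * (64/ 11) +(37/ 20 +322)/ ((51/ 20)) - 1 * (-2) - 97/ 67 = 106870/ 737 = 145.01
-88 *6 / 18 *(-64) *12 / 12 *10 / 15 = 11264 / 9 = 1251.56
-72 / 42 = -12 / 7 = -1.71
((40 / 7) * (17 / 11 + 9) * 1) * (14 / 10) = 928 / 11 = 84.36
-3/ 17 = -0.18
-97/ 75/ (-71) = 97/ 5325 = 0.02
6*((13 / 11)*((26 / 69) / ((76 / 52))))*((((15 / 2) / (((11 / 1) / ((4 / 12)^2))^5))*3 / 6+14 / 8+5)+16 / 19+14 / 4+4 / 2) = 6929595046649210 / 289522580758389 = 23.93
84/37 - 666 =-24558/37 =-663.73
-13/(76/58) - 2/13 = -4977/494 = -10.07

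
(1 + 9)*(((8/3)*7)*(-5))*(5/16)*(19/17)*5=-83125/51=-1629.90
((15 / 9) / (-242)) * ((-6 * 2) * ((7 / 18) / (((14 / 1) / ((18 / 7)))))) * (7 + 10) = 85 / 847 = 0.10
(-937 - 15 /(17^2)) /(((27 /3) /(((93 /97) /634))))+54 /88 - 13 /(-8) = 2.08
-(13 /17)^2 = -169 /289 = -0.58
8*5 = 40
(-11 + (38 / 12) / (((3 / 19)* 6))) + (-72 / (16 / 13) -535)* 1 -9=-65897 / 108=-610.16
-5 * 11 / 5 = -11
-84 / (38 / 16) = -672 / 19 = -35.37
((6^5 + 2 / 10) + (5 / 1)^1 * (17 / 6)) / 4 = 233711 / 120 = 1947.59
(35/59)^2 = 1225/3481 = 0.35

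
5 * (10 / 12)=25 / 6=4.17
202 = 202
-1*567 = -567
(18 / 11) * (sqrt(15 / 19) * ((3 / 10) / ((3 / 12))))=108 * sqrt(285) / 1045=1.74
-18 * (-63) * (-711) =-806274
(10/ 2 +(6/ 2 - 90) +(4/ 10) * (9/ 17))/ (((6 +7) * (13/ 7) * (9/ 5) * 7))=-6952/ 25857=-0.27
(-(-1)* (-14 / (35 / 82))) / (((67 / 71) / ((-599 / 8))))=1743689 / 670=2602.52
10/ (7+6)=10/ 13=0.77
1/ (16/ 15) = 15/ 16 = 0.94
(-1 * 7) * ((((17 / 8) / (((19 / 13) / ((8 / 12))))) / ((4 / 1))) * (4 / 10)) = -1547 / 2280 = -0.68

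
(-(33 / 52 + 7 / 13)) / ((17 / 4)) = -0.28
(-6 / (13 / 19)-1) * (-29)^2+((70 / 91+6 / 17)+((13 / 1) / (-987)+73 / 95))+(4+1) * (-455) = -217354685854 / 20722065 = -10489.05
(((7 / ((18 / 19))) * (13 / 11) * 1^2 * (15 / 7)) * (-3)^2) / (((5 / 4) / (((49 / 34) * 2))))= 72618 / 187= 388.33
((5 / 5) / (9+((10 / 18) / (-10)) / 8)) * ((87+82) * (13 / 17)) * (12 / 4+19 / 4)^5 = 566084202723 / 1408960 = 401774.50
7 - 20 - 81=-94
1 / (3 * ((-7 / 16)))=-0.76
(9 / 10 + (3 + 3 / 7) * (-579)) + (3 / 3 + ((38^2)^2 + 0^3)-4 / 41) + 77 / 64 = 191316850751 / 91840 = 2083153.86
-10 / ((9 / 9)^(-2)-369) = 5 / 184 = 0.03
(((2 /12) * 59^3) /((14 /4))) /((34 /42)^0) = 205379 /21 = 9779.95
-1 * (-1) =1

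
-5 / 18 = -0.28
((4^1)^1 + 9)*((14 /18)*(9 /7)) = 13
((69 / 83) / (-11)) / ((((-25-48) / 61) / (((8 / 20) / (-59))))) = -0.00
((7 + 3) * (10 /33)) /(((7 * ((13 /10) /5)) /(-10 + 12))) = 10000 /3003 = 3.33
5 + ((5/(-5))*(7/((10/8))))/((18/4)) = 169/45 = 3.76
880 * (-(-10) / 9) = 8800 / 9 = 977.78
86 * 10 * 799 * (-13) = -8932820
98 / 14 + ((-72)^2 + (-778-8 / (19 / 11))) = 83759 / 19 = 4408.37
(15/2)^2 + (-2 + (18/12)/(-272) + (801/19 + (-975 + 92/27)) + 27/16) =-243770149/279072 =-873.50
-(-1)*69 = 69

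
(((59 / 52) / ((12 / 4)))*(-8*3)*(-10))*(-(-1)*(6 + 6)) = 14160 / 13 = 1089.23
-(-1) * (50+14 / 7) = 52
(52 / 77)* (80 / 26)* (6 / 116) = 240 / 2233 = 0.11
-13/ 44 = -0.30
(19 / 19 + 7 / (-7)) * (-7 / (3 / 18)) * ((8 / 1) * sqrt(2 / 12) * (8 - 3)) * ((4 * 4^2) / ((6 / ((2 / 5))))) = 0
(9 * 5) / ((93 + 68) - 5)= 15 / 52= 0.29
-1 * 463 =-463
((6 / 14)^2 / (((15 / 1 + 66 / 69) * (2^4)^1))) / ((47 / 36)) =1863 / 3380804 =0.00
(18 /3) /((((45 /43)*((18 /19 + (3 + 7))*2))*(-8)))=-817 /24960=-0.03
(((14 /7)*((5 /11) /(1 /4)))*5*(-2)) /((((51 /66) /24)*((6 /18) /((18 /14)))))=-518400 /119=-4356.30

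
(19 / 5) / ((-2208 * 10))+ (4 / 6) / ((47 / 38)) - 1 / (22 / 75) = -54608341 / 19025600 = -2.87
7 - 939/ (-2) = 953/ 2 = 476.50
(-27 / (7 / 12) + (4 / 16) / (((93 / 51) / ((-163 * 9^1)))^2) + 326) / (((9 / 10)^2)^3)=1090300649750000 / 3575003607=304978.90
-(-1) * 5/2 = 5/2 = 2.50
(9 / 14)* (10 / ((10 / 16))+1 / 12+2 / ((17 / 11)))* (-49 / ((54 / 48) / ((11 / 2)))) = -272965 / 102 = -2676.13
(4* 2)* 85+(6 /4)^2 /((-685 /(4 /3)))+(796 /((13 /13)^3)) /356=41592248 /60965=682.23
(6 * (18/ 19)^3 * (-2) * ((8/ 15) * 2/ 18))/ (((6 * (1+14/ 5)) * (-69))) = 1152/ 2997383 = 0.00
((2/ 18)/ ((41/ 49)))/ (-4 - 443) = -49/ 164943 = -0.00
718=718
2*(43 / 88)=43 / 44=0.98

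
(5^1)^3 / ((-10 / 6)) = -75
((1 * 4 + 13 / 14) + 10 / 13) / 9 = 1037 / 1638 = 0.63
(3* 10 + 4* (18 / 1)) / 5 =20.40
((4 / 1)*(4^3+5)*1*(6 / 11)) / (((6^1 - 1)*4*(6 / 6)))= 7.53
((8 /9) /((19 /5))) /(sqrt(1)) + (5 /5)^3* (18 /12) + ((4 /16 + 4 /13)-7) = -41867 /8892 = -4.71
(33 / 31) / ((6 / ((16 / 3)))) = 88 / 93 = 0.95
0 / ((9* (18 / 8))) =0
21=21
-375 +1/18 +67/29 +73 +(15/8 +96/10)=-3008381/10440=-288.16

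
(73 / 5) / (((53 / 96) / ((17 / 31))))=119136 / 8215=14.50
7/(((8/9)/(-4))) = -63/2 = -31.50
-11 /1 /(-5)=11 /5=2.20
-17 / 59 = -0.29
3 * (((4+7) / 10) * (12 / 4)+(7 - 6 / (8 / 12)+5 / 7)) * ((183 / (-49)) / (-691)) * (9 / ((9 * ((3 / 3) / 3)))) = 232227 / 2370130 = 0.10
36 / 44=9 / 11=0.82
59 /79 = 0.75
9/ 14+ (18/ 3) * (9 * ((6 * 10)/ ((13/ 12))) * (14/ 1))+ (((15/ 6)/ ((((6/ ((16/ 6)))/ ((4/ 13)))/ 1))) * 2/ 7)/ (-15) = 205756087/ 4914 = 41871.41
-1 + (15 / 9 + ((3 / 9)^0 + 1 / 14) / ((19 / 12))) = 536 / 399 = 1.34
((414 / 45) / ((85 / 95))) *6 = 5244 / 85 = 61.69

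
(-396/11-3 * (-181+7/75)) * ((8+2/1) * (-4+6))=50672/5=10134.40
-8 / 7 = -1.14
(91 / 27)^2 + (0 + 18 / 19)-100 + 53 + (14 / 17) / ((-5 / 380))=-97.28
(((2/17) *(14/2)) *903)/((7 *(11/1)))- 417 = -76173/187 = -407.34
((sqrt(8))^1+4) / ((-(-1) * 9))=2 * sqrt(2) / 9+4 / 9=0.76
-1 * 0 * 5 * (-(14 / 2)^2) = 0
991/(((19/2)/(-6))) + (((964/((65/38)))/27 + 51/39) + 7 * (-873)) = -223902142/33345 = -6714.71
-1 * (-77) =77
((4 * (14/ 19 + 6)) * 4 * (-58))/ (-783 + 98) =118784/ 13015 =9.13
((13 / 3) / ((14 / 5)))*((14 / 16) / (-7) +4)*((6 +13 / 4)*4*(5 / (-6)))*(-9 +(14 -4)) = -372775 / 2016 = -184.91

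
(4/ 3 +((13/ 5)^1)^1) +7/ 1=164/ 15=10.93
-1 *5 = -5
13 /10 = 1.30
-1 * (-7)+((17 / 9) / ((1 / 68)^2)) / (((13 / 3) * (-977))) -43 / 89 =15103628 / 3391167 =4.45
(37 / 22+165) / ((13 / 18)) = 33003 / 143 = 230.79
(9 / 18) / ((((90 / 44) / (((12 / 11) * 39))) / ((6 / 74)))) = 156 / 185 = 0.84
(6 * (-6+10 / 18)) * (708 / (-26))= 11564 / 13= 889.54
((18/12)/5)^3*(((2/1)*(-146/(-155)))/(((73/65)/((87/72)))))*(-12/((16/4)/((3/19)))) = -30537/1178000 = -0.03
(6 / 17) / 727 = 6 / 12359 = 0.00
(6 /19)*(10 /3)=20 /19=1.05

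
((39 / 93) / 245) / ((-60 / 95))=-0.00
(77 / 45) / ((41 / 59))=4543 / 1845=2.46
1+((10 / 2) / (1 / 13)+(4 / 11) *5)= 746 / 11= 67.82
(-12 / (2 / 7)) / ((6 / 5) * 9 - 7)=-210 / 19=-11.05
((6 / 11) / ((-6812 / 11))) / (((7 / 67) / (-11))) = 2211 / 23842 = 0.09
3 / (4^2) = 3 / 16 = 0.19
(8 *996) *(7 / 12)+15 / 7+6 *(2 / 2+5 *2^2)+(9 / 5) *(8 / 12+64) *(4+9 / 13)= 2421659 / 455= 5322.33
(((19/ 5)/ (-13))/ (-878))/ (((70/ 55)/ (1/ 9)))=209/ 7190820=0.00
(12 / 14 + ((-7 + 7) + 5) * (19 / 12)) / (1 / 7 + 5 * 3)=737 / 1272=0.58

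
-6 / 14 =-3 / 7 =-0.43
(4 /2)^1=2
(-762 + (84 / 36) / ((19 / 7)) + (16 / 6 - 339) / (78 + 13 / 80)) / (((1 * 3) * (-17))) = 272820085 / 18177471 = 15.01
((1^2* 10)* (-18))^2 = 32400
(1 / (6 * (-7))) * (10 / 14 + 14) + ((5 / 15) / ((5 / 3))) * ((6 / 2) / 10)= -1067 / 3675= -0.29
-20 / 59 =-0.34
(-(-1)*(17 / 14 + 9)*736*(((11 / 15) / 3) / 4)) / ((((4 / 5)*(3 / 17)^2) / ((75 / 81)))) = 261393275 / 15309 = 17074.48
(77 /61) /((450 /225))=77 /122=0.63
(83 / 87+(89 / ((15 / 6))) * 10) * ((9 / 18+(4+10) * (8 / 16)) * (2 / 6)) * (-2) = -155275 / 87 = -1784.77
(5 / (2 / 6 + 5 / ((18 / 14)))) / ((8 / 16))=45 / 19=2.37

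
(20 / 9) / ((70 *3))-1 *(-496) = 93746 / 189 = 496.01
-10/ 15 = -2/ 3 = -0.67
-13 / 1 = -13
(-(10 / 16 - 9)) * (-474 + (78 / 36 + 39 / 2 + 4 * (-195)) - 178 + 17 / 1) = -70015 / 6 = -11669.17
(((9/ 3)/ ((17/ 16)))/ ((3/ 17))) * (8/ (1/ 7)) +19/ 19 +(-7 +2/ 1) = 892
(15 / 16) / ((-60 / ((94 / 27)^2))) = -2209 / 11664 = -0.19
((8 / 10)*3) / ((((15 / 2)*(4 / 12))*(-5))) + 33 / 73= 0.26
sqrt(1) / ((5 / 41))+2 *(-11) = -69 / 5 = -13.80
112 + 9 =121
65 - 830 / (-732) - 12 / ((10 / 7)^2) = 551323 / 9150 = 60.25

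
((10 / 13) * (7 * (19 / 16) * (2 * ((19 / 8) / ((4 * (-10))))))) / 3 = -0.25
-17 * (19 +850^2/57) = -215805.46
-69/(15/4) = -92/5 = -18.40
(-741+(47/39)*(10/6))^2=7475677444/13689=546108.37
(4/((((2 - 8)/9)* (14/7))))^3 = -27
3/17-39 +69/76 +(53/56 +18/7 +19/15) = -8989133/271320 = -33.13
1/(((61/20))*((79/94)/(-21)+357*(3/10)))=98700/32228801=0.00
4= 4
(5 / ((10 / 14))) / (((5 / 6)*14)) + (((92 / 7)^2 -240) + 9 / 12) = -64597 / 980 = -65.92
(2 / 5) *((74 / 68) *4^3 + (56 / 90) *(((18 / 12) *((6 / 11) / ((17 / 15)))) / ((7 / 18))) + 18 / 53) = 28.46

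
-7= -7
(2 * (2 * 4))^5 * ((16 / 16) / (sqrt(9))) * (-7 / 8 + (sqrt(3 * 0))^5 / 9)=-917504 / 3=-305834.67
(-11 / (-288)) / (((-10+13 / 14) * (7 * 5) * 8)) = -11 / 731520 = -0.00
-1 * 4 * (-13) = 52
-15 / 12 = -5 / 4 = -1.25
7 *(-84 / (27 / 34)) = -6664 / 9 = -740.44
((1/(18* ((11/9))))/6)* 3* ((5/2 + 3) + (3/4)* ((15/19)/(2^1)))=881/6688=0.13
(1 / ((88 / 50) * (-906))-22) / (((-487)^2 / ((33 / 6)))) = -877033 / 1719000912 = -0.00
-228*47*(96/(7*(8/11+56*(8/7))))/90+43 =17.77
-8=-8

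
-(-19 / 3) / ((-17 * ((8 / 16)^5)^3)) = -622592 / 51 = -12207.69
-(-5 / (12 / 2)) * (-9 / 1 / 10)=-3 / 4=-0.75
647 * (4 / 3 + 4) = 10352 / 3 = 3450.67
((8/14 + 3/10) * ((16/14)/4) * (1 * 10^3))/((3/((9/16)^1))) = 46.68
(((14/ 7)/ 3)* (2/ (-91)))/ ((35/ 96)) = -128/ 3185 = -0.04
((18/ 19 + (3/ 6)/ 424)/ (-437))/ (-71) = 0.00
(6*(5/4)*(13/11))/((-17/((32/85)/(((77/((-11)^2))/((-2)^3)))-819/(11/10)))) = 95628507/244783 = 390.67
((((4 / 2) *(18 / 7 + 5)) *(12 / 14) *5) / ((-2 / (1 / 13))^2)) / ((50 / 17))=2703 / 82810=0.03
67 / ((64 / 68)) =1139 / 16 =71.19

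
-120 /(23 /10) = -1200 /23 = -52.17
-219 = -219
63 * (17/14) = 153/2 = 76.50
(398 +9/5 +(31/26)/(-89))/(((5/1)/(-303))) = -1401535893/57850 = -24227.07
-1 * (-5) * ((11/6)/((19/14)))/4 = 385/228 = 1.69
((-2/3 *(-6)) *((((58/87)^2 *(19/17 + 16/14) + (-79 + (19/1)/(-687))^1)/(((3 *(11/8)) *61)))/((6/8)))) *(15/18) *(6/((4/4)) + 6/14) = -30617344000/3455944569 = -8.86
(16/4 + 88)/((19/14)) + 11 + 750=15747/19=828.79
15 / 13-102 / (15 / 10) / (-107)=1.79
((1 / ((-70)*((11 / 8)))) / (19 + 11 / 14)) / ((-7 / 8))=64 / 106645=0.00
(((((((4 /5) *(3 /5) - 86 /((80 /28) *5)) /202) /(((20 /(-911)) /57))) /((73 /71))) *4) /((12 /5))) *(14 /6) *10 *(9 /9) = 2382912721 /884760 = 2693.29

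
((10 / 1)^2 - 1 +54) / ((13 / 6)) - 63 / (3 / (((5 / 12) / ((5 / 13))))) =2489 / 52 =47.87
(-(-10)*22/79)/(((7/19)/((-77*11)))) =-505780/79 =-6402.28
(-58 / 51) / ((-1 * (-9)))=-58 / 459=-0.13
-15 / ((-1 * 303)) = 5 / 101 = 0.05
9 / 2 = 4.50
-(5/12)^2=-25/144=-0.17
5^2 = 25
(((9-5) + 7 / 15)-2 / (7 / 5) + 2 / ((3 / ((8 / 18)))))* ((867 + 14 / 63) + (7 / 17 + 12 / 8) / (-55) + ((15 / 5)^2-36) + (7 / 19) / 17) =33863629997 / 12087306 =2801.59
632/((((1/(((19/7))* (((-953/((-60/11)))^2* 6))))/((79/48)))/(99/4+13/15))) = 20028702818200747/1512000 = 13246496572.88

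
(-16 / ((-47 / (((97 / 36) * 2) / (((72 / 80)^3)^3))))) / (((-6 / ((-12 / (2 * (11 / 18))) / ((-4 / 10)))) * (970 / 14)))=-56000000000 / 200296392813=-0.28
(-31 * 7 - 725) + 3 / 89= -83835 / 89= -941.97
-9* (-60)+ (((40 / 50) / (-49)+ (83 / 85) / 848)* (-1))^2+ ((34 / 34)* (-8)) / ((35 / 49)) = 6596496731766729 / 12474458886400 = 528.80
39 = 39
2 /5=0.40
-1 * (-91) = 91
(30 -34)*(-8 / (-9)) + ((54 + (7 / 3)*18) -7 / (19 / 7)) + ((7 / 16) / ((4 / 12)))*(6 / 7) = 124475 / 1368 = 90.99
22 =22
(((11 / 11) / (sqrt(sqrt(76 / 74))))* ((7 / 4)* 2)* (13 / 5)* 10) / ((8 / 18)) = 819* 37^(1 / 4)* 38^(3 / 4) / 152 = 203.39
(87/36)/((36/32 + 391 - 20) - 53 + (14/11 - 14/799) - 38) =509762/59564151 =0.01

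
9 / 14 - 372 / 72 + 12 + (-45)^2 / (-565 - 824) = 58516 / 9723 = 6.02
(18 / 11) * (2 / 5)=36 / 55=0.65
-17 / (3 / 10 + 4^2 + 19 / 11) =-1870 / 1983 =-0.94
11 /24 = 0.46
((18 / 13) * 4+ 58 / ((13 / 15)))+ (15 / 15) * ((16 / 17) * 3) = 16638 / 221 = 75.29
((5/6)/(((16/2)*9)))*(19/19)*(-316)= -395/108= -3.66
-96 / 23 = -4.17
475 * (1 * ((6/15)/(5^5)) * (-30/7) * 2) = -456/875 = -0.52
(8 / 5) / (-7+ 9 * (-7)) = -4 / 175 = -0.02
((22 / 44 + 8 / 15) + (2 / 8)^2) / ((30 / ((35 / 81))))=1841 / 116640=0.02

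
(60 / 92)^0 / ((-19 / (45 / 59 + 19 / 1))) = -1166 / 1121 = -1.04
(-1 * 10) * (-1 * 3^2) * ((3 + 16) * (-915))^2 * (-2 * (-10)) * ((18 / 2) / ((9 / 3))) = 1632086415000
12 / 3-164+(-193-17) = -370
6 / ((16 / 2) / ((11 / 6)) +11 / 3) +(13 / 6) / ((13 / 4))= 1124 / 795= 1.41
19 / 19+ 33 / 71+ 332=23676 / 71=333.46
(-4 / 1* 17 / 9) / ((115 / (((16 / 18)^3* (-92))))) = 139264 / 32805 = 4.25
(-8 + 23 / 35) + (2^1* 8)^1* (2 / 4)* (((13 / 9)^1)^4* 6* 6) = 31800967 / 25515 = 1246.36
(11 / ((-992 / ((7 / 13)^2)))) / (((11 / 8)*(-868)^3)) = 1 / 279686487808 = 0.00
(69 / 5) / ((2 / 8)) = 276 / 5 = 55.20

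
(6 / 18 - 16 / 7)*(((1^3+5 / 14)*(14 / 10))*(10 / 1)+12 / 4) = -902 / 21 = -42.95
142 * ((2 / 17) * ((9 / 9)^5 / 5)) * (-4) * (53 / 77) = -60208 / 6545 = -9.20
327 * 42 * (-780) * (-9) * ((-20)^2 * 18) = 694171296000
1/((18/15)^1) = 5/6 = 0.83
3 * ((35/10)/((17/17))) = 21/2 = 10.50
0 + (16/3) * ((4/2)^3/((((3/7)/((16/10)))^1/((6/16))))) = 896/15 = 59.73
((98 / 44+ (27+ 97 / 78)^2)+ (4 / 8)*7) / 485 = 53768591 / 32458140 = 1.66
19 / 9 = 2.11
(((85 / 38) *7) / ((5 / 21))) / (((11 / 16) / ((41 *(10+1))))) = 819672 / 19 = 43140.63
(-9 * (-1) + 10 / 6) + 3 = 41 / 3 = 13.67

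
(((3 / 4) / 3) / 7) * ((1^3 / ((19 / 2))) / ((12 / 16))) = 2 / 399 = 0.01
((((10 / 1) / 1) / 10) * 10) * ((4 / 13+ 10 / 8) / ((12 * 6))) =45 / 208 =0.22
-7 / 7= -1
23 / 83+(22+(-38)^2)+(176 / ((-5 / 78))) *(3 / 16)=951.48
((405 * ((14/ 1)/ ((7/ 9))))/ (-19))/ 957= -2430/ 6061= -0.40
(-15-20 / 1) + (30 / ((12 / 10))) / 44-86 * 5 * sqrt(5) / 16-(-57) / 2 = -215 * sqrt(5) / 8-261 / 44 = -66.03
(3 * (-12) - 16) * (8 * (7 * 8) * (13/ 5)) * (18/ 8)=-681408/ 5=-136281.60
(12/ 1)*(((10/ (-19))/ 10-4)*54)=-49896/ 19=-2626.11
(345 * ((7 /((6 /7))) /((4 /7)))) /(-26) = -39445 /208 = -189.64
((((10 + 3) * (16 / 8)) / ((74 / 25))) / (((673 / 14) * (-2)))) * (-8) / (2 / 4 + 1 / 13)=94640 / 74703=1.27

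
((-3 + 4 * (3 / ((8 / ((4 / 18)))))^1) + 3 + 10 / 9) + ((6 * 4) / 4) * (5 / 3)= 103 / 9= 11.44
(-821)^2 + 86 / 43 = 674043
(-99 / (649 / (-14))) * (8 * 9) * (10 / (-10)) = -9072 / 59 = -153.76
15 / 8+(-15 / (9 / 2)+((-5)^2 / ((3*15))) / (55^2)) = -63517 / 43560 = -1.46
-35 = -35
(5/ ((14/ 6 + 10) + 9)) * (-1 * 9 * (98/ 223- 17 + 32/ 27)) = 462875/ 14272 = 32.43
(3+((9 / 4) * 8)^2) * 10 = 3270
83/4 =20.75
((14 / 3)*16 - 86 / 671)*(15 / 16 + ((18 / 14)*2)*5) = 1028.23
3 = 3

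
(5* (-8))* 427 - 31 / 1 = -17111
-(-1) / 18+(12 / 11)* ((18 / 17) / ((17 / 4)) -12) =-730357 / 57222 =-12.76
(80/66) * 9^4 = 87480/11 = 7952.73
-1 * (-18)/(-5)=-18/5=-3.60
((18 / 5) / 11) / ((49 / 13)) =234 / 2695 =0.09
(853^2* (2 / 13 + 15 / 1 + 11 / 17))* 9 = 22867295652 / 221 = 103471926.03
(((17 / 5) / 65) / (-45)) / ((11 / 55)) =-17 / 2925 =-0.01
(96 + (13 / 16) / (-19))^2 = 850947241 / 92416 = 9207.79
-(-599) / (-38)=-599 / 38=-15.76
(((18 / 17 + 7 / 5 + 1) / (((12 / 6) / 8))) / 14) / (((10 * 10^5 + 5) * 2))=14 / 28333475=0.00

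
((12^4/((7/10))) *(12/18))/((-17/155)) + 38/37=-180059.48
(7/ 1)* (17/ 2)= 119/ 2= 59.50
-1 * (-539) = 539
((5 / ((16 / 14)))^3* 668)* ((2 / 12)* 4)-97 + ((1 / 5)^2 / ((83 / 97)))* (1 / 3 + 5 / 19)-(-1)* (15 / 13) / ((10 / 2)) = 1220074417587 / 32801600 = 37195.58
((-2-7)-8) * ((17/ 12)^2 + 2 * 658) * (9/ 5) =-40331.01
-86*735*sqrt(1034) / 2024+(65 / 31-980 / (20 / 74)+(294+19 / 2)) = -205865 / 62-31605*sqrt(1034) / 1012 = -4324.64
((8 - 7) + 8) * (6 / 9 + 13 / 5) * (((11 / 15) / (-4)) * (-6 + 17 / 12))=5929 / 240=24.70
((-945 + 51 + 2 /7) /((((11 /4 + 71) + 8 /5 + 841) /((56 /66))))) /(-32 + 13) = 500480 /11491029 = 0.04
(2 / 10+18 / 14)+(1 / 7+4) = 5.63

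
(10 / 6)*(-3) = -5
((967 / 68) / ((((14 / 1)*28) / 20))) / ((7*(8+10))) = 4835 / 839664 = 0.01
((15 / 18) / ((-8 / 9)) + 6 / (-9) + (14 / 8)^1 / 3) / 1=-49 / 48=-1.02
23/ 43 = 0.53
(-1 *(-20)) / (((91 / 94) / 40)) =75200 / 91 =826.37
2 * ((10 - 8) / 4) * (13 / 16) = 0.81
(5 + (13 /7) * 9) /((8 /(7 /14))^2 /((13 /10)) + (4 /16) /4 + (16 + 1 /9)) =284544 /2792419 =0.10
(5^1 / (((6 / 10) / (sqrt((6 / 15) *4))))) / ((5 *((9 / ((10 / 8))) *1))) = 5 *sqrt(10) / 54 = 0.29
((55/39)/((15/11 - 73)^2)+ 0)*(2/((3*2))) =6655/72650448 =0.00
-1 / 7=-0.14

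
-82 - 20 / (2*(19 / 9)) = -1648 / 19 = -86.74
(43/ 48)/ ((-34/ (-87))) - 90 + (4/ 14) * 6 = -85.99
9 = 9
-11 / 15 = -0.73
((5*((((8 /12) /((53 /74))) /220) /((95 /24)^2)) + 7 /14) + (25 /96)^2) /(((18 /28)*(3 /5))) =193195047073 /130924823040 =1.48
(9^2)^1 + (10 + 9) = 100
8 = 8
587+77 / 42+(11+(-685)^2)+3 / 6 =1409476 / 3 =469825.33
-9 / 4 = -2.25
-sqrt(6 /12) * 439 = -439 * sqrt(2) /2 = -310.42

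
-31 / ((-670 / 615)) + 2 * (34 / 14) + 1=32185 / 938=34.31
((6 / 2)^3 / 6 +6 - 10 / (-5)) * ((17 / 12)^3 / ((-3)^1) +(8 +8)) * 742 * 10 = 1396098.62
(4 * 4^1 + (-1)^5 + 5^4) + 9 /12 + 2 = 2571 /4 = 642.75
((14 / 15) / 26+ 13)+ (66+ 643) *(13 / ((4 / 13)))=23375263 / 780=29968.29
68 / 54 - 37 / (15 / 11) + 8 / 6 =-3313 / 135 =-24.54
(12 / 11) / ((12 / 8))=8 / 11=0.73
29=29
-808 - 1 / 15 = -808.07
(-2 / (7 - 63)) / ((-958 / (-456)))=57 / 3353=0.02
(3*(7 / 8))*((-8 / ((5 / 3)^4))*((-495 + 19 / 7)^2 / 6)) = -480934098 / 4375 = -109927.79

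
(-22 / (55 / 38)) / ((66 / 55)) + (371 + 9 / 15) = 5384 / 15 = 358.93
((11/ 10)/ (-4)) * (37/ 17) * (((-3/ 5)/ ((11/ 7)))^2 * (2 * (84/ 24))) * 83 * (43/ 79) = -407647611/ 14773000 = -27.59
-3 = -3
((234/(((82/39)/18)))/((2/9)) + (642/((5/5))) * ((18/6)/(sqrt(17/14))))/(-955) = -369603/39155 - 1926 * sqrt(238)/16235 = -11.27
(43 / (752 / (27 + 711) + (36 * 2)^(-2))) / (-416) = -285606 / 2816021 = -0.10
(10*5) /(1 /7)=350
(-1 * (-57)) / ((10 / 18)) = 513 / 5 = 102.60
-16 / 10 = -8 / 5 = -1.60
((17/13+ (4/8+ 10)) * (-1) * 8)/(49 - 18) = -1228/403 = -3.05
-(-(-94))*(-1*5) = 470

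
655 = 655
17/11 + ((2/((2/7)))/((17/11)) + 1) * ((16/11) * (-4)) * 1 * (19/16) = -6855/187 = -36.66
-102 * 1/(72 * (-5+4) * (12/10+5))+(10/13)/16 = 2675/9672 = 0.28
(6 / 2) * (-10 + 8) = -6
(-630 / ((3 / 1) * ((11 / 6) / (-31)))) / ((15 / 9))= 23436 / 11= 2130.55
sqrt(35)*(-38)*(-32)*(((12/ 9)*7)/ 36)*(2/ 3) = 17024*sqrt(35)/ 81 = 1243.40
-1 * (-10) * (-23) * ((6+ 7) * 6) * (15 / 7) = -269100 / 7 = -38442.86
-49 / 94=-0.52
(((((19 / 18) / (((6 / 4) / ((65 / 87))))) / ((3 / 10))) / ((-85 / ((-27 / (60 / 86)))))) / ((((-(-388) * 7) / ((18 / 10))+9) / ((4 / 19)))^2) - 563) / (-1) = 984178555240109 / 1748096901007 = 563.00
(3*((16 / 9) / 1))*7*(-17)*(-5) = 9520 / 3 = 3173.33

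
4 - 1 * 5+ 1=0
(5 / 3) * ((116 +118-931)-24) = -1201.67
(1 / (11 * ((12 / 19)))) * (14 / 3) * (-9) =-133 / 22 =-6.05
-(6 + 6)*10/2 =-60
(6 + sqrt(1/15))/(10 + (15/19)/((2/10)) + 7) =19 *sqrt(15)/5970 + 57/199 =0.30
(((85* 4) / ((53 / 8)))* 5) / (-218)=-6800 / 5777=-1.18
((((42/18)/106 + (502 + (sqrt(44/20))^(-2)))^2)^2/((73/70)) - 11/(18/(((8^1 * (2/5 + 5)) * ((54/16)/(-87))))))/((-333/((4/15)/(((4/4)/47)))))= -2300704058.26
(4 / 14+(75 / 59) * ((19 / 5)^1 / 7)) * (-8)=-3224 / 413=-7.81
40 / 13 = 3.08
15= 15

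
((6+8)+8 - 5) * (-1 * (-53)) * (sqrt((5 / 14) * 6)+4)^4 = 1830832 * sqrt(105) / 49+20586949 / 49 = 803008.05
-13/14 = -0.93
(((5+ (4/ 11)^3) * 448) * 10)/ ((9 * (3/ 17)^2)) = 8699223680/ 107811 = 80689.57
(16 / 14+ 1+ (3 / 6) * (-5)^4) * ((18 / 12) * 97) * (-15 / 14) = -19227825 / 392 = -49050.57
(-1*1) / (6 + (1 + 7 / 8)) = -8 / 63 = -0.13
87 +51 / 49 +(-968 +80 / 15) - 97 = -142829 / 147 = -971.63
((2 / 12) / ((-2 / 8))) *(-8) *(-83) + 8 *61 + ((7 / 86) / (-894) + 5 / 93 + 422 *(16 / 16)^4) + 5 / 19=21177386141 / 45284676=467.65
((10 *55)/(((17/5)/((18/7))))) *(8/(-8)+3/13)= -495000/1547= -319.97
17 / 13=1.31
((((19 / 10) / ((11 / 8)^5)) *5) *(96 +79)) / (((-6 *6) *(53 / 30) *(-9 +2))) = 19456000 / 25607109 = 0.76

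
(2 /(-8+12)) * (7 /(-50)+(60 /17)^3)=10765609 /491300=21.91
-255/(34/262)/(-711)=655/237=2.76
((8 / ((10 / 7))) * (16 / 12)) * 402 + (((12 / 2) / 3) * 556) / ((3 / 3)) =20568 / 5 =4113.60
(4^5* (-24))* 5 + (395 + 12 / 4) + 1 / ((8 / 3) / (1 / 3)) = -979855 / 8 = -122481.88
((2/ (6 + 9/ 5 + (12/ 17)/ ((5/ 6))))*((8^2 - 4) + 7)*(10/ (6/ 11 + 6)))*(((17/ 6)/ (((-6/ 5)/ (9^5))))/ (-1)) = 1293932475/ 392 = 3300848.15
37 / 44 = 0.84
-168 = -168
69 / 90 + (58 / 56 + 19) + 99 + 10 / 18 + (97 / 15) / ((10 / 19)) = 835661 / 6300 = 132.64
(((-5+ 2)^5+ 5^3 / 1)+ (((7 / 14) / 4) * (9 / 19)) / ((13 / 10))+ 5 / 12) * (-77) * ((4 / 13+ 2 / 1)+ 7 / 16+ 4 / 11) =2891048027 / 102752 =28136.17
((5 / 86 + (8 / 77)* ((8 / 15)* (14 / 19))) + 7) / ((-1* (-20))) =1913953 / 5392200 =0.35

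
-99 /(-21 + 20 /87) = 8613 /1807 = 4.77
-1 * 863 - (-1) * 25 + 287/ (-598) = -838.48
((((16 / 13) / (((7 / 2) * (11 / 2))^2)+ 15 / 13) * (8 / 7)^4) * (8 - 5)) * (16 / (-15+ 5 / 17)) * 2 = -298106290176 / 23132734625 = -12.89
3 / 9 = 1 / 3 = 0.33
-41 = -41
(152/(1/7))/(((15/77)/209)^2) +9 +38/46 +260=6337873726678/5175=1224709898.87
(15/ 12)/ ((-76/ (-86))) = 215/ 152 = 1.41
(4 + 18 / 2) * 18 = 234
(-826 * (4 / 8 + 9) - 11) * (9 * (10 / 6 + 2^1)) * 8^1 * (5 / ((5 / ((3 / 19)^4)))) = -168035472 / 130321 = -1289.40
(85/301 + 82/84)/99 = 2273/178794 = 0.01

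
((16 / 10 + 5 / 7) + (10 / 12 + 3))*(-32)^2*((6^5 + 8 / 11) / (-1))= -56543899648 / 1155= -48955757.27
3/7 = 0.43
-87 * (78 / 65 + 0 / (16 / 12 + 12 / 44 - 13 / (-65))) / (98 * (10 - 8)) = -261 / 490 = -0.53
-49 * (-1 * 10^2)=4900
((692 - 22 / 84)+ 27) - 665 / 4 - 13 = 45317 / 84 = 539.49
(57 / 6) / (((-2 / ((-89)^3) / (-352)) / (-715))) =842776340120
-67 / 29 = -2.31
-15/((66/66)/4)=-60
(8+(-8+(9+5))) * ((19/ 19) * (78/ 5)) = 1092/ 5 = 218.40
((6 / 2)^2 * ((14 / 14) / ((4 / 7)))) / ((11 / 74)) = 2331 / 22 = 105.95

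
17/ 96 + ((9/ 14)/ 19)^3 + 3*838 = 567834827705/ 225853152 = 2514.18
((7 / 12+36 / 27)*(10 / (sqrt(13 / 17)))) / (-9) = -115*sqrt(221) / 702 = -2.44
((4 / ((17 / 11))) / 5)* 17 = 44 / 5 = 8.80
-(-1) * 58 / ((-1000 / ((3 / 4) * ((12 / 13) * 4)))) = -261 / 1625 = -0.16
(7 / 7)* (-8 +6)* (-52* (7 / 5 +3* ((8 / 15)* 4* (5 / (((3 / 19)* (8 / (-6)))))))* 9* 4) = -2819232 / 5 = -563846.40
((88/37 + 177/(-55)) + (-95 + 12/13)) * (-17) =42687374/26455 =1613.58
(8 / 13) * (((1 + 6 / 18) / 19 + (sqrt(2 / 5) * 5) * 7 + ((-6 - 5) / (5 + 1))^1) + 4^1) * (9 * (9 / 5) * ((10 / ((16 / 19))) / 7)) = 6885 / 182 + 1539 * sqrt(10) / 13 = 412.19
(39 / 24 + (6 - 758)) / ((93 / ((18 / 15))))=-6003 / 620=-9.68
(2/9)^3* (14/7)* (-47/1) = -752/729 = -1.03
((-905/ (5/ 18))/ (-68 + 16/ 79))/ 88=128691/ 235664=0.55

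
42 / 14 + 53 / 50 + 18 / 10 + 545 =27543 / 50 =550.86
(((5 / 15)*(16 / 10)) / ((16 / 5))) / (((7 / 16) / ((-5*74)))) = -2960 / 21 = -140.95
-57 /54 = -19 /18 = -1.06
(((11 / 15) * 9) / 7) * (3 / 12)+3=453 / 140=3.24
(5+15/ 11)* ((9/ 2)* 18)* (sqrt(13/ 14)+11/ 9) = 1126.70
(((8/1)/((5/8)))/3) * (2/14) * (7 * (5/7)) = 64/21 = 3.05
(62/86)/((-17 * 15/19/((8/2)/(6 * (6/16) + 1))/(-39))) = 9424/3655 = 2.58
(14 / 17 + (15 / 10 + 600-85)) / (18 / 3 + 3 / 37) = 216931 / 2550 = 85.07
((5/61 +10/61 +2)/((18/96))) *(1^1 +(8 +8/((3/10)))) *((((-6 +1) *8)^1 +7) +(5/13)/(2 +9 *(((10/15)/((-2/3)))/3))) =-14262.59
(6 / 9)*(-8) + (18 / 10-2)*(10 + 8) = -134 / 15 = -8.93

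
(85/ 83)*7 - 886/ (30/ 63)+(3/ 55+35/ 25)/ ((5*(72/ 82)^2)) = -685194511/ 369765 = -1853.05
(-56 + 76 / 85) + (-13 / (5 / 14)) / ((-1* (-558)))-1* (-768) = 16904737 / 23715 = 712.83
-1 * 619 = -619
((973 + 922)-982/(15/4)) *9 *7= 514437/5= 102887.40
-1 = -1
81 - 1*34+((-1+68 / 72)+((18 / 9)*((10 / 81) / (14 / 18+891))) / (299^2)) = 101052483335 / 2152597278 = 46.94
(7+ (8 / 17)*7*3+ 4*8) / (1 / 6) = 4986 / 17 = 293.29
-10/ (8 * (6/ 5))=-25/ 24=-1.04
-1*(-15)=15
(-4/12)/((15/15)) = -1/3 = -0.33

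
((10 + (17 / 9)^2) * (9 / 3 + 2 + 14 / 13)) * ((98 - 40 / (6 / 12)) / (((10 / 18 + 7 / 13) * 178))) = 86821 / 11392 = 7.62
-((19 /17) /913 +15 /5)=-46582 /15521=-3.00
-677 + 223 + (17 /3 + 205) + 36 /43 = -31282 /129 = -242.50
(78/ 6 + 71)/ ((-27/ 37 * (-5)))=1036/ 45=23.02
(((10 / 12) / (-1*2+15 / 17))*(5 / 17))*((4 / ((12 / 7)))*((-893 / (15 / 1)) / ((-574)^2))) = 235 / 2541672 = 0.00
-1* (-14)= 14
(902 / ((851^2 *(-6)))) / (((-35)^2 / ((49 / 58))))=-451 / 3150274350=-0.00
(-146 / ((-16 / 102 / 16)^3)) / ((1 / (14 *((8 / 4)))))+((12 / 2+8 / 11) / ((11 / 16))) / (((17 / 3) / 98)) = 8923715399424 / 2057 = 4338218473.23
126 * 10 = 1260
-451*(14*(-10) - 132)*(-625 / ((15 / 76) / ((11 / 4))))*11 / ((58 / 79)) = -1392488207000 / 87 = -16005611574.71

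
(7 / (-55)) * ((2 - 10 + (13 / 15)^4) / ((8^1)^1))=2635073 / 22275000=0.12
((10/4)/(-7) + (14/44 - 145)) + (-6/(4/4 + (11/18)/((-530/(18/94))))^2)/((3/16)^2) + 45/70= -315.14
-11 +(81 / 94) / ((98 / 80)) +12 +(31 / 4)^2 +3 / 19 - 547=-339607651 / 700112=-485.08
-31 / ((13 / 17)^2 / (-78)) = 53754 / 13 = 4134.92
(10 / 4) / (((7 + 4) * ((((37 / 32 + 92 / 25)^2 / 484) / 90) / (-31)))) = -196416000000 / 14969161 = -13121.38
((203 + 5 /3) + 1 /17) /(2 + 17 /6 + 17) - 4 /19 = 387850 /42313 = 9.17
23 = 23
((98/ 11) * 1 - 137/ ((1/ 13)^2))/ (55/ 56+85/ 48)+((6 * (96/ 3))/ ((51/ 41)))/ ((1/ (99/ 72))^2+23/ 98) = -102808695920/ 12530309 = -8204.80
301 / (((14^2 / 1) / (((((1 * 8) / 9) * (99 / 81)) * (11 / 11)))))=1.67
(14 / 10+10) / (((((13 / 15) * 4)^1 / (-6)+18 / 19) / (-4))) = -123.38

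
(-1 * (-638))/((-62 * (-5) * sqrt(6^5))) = 319 * sqrt(6)/33480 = 0.02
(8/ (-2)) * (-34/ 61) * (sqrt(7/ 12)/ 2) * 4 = 136 * sqrt(21)/ 183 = 3.41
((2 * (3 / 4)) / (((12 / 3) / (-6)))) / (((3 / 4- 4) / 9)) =81 / 13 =6.23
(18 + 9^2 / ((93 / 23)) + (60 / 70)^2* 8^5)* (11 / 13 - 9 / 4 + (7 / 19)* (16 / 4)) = 2527253271 / 1500772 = 1683.97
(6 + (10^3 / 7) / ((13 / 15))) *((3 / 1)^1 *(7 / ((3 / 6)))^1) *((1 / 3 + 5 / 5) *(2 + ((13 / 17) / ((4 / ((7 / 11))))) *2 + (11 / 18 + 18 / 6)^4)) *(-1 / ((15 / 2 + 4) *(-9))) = 17526064518874 / 1100535579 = 15925.03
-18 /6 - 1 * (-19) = 16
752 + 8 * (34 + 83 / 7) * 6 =20672 / 7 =2953.14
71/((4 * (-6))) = -71/24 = -2.96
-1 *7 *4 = -28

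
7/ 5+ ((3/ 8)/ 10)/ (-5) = 557/ 400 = 1.39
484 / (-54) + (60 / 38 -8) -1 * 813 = -424961 / 513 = -828.38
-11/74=-0.15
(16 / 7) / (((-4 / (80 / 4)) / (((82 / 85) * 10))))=-110.25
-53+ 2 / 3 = -157 / 3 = -52.33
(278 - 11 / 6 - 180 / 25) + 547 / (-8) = 24071 / 120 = 200.59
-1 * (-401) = 401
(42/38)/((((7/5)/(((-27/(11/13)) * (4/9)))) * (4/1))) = -585/209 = -2.80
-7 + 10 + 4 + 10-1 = 16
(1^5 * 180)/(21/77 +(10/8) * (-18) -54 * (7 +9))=-1320/6499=-0.20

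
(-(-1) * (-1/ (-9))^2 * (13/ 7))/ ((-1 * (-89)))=13/ 50463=0.00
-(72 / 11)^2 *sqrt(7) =-5184 *sqrt(7) / 121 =-113.35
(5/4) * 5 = 25/4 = 6.25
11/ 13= 0.85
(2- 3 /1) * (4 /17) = -4 /17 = -0.24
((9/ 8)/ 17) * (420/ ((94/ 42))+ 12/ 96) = 635463/ 51136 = 12.43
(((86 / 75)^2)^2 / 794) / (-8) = -0.00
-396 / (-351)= 44 / 39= 1.13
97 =97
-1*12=-12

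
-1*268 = -268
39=39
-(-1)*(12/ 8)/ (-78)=-1/ 52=-0.02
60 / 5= 12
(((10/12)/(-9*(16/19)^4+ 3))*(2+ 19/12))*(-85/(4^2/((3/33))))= 2381616275/2519966592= 0.95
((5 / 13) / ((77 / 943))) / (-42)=-4715 / 42042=-0.11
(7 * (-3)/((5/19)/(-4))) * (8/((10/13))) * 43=3568656/25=142746.24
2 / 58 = 1 / 29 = 0.03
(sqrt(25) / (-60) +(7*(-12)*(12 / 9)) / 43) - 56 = -30283 / 516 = -58.69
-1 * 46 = -46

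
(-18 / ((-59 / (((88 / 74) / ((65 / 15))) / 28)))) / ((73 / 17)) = 10098 / 14501669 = 0.00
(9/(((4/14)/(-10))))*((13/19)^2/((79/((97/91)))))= -56745/28519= -1.99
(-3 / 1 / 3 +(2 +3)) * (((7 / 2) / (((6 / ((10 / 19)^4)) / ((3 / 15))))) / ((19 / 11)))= 154000 / 7428297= 0.02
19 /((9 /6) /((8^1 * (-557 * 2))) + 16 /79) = 26753824 /284947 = 93.89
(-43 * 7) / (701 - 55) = -0.47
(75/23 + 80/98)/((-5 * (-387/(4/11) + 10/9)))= 0.00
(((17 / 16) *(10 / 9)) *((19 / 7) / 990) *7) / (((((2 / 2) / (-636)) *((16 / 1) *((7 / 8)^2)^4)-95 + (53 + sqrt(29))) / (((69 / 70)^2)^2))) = -0.00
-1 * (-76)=76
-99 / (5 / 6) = -118.80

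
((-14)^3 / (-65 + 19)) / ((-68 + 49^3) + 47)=49 / 96623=0.00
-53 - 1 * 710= -763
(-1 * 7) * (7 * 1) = -49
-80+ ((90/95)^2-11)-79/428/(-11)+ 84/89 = -13483899741/151263332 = -89.14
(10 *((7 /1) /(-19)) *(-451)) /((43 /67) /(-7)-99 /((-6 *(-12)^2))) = 1421407680 /19589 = 72561.52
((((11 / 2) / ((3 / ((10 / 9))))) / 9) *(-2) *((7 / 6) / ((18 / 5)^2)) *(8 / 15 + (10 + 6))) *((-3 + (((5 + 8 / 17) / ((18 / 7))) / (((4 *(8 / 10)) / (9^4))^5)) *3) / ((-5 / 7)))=229593269675614280687593899095 / 1052595191808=218121146156150731.07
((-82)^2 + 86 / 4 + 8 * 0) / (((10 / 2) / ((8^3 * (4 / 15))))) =4604928 / 25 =184197.12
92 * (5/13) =460/13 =35.38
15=15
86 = 86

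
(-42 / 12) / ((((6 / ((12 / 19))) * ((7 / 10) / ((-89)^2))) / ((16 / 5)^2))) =-4055552 / 95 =-42690.02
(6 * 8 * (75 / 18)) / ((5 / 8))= 320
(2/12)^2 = 1/36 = 0.03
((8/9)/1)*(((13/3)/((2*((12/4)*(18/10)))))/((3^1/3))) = 260/729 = 0.36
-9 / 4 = -2.25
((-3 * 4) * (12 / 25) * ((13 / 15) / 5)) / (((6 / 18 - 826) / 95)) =35568 / 309625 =0.11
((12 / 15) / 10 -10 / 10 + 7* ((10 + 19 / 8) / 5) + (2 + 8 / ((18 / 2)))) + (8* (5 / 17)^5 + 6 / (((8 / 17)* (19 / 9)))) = 1231020524657 / 48559109400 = 25.35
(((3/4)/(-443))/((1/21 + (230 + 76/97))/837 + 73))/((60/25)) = -1704969/177104935744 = -0.00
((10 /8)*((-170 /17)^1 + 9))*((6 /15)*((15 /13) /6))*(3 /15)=-1 /52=-0.02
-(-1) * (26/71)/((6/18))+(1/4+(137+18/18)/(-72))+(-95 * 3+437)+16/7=229193/1491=153.72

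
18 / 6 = 3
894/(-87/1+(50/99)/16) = -708048/68879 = -10.28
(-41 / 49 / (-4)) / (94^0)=41 / 196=0.21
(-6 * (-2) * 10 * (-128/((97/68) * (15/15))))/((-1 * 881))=1044480/85457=12.22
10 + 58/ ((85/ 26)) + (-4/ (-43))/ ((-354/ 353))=17886728/ 646935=27.65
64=64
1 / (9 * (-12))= -0.01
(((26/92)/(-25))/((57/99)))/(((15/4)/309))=-88374/54625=-1.62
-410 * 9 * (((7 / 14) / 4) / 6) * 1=-615 / 8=-76.88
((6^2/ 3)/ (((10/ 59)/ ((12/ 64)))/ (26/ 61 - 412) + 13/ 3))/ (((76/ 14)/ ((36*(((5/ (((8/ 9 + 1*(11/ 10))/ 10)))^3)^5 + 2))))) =1005173425348222005109651556134061302958799475255795119175893936/ 54032179617865234773310530498908151071531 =18603236672241717497115.24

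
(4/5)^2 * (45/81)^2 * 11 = 176/81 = 2.17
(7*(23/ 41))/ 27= 161/ 1107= 0.15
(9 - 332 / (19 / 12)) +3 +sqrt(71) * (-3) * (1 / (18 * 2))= -3756 / 19 - sqrt(71) / 12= -198.39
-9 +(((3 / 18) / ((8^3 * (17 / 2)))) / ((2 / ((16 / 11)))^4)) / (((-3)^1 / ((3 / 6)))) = -20160661 / 2240073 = -9.00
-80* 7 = -560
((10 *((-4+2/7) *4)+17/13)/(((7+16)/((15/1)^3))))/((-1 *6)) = 15076125/4186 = 3601.56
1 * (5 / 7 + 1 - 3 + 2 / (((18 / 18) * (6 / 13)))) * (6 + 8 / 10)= 2176 / 105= 20.72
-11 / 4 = -2.75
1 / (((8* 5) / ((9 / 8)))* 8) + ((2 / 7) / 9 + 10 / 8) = 207287 / 161280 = 1.29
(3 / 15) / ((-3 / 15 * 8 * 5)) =-1 / 40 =-0.02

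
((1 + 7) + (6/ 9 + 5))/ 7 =1.95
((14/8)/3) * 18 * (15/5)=63/2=31.50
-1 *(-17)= 17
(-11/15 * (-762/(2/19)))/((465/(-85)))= -970.39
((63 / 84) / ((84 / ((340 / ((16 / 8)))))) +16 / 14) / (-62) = -149 / 3472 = -0.04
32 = 32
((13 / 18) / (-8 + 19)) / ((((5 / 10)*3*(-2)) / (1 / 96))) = -13 / 57024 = -0.00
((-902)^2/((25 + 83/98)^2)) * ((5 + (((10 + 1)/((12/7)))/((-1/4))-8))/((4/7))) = -1175984848808/19248267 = -61095.62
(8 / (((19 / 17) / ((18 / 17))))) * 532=4032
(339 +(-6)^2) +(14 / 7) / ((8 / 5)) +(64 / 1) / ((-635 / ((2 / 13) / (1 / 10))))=2483731 / 6604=376.09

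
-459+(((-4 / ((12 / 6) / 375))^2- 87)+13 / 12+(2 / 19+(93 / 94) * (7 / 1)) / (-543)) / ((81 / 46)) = 318936.64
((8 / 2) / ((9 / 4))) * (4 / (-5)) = -64 / 45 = -1.42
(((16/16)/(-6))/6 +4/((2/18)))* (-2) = -1295/18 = -71.94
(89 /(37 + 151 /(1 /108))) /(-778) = -89 /12716410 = -0.00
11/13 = 0.85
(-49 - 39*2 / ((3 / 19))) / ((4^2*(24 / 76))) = -3439 / 32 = -107.47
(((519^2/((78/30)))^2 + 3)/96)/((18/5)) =755784878555/24336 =31056249.12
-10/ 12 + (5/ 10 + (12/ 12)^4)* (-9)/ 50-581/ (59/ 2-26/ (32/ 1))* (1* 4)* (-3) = 3701519/ 15300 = 241.93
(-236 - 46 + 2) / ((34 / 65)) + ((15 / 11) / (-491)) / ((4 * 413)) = -81194313455 / 151681684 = -535.29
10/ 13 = 0.77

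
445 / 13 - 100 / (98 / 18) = 10105 / 637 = 15.86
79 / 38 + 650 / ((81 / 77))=1908299 / 3078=619.98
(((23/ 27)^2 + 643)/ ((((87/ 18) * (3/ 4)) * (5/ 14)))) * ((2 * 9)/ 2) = 52558912/ 11745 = 4475.00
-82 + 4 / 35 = -2866 / 35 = -81.89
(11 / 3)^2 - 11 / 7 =748 / 63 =11.87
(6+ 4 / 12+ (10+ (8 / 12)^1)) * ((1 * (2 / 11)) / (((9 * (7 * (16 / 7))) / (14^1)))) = 119 / 396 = 0.30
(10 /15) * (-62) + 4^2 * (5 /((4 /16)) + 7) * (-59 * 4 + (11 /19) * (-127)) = -7624132 /57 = -133756.70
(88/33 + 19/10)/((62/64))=2192/465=4.71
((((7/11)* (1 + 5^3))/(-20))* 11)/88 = -0.50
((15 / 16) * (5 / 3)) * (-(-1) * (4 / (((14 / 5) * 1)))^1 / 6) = 125 / 336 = 0.37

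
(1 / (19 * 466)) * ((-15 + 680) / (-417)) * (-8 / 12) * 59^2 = 121835 / 291483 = 0.42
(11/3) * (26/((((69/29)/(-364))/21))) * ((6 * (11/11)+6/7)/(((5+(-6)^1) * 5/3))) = 144912768/115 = 1260111.03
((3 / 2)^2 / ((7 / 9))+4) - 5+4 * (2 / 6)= 271 / 84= 3.23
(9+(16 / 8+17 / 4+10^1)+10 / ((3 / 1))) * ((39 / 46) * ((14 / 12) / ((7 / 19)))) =84721 / 1104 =76.74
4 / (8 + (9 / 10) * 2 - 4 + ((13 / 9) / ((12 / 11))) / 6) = 12960 / 19507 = 0.66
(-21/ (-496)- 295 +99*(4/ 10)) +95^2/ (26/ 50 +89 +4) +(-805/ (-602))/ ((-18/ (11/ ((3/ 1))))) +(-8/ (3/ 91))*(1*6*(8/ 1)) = -39741351559043/ 3365878320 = -11807.13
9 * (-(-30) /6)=45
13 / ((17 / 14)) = 182 / 17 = 10.71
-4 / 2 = -2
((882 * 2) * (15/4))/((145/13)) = 17199/29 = 593.07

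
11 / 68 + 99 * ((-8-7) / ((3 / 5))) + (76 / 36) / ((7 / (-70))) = -1527521 / 612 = -2495.95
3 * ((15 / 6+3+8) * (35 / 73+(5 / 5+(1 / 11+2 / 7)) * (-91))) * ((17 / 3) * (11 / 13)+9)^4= -4197646239944712 / 22934483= -183027724.67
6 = 6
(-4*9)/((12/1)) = -3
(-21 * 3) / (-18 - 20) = 63 / 38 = 1.66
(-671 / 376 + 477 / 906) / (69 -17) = -71429 / 2952352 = -0.02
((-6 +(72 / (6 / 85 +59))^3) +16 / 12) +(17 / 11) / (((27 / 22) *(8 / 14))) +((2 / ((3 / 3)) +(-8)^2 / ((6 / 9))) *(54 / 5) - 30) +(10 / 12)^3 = 140580630778082257 / 136708154201880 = 1028.33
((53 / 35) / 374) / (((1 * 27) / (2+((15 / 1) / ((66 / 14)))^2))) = 8639 / 4751670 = 0.00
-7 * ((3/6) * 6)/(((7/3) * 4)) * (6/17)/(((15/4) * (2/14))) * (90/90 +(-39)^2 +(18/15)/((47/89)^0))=-56448/25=-2257.92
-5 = -5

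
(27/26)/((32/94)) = 1269/416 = 3.05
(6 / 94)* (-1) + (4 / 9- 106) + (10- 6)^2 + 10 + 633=234080 / 423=553.38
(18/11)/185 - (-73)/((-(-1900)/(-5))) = -28343/154660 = -0.18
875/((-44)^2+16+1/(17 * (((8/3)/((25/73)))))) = 8687000/19379531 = 0.45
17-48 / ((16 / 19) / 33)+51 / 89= -165845 / 89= -1863.43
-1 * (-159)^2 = -25281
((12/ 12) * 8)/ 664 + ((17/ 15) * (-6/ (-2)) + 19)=9301/ 415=22.41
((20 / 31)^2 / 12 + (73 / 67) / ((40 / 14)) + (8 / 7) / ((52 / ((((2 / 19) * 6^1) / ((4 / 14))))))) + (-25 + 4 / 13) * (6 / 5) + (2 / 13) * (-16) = -6035926409 / 190843068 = -31.63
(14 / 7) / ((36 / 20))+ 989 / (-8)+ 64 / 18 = -2855 / 24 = -118.96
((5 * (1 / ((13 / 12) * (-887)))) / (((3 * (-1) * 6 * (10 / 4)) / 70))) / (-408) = -35 / 1764243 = -0.00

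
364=364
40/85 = 8/17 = 0.47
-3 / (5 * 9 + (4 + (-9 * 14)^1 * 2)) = 3 / 203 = 0.01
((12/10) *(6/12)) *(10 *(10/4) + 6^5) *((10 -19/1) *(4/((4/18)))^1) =-758257.20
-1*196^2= -38416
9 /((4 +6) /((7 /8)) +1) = 0.72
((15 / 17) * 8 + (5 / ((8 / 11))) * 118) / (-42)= -55645 / 2856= -19.48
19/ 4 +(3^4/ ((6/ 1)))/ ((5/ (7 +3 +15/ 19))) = 2575/ 76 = 33.88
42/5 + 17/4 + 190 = 4053/20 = 202.65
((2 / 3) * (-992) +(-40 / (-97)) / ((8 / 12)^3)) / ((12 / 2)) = -192043 / 1746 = -109.99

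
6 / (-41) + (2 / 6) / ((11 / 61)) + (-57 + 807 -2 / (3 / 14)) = 742.37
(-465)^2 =216225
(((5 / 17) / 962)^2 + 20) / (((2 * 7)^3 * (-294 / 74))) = -0.00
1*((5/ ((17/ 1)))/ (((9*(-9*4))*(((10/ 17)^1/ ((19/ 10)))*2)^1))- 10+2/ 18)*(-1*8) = 128179/ 1620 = 79.12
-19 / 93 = -0.20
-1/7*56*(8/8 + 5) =-48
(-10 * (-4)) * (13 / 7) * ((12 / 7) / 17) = 6240 / 833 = 7.49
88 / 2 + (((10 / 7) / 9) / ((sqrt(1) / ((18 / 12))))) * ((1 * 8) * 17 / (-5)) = 788 / 21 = 37.52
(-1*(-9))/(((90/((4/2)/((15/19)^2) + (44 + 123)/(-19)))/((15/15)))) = -23857/42750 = -0.56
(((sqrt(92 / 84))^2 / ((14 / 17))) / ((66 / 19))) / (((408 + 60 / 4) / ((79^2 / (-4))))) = -46364389 / 32831568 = -1.41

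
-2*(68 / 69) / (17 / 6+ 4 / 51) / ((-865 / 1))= 4624 / 5908815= 0.00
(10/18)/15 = 0.04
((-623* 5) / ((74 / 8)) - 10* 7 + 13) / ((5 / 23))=-335087 / 185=-1811.28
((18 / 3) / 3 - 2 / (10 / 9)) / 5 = 1 / 25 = 0.04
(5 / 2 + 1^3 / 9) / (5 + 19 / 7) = 329 / 972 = 0.34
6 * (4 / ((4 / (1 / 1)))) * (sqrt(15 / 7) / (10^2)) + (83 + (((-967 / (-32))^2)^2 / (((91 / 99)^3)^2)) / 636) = 3 * sqrt(105) / 350 + 284885003664706114012243 / 126236262591566446592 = 2256.85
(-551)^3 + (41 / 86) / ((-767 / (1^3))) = -11034397168303 / 65962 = -167284151.00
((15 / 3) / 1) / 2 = 5 / 2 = 2.50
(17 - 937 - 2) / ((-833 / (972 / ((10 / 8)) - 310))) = 307948 / 595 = 517.56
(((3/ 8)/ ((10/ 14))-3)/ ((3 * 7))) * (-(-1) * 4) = -33/ 70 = -0.47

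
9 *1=9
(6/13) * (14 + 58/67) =5976/871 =6.86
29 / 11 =2.64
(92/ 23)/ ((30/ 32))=64/ 15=4.27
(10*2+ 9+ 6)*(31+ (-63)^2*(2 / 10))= 28868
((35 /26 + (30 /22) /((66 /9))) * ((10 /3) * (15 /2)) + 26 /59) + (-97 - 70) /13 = 2403435 /92807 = 25.90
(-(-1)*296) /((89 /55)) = 16280 /89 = 182.92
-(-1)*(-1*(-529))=529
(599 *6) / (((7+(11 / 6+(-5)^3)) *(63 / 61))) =-146156 / 4879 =-29.96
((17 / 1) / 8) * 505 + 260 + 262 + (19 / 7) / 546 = 24386347 / 15288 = 1595.13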